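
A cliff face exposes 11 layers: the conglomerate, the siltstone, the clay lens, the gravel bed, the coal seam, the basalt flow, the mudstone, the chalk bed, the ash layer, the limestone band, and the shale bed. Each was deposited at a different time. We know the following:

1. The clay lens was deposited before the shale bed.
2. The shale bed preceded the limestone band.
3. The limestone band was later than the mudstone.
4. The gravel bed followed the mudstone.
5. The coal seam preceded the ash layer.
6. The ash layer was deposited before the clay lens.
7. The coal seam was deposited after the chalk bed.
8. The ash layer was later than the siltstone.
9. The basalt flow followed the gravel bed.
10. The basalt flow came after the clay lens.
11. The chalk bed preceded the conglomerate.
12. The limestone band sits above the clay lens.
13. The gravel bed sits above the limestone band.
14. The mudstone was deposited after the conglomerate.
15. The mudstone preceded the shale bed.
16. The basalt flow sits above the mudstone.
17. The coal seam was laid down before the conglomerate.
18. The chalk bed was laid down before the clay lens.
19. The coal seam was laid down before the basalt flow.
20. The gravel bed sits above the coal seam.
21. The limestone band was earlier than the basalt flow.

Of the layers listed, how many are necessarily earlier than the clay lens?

4

Directly stated before the clay lens: the ash layer and the chalk bed.
The coal seam reaches the clay lens via the coal seam → the ash layer → the clay lens.
The siltstone reaches the clay lens via the siltstone → the ash layer → the clay lens.
No chain forces the shale bed (or any of the others) ahead of the clay lens.
That's the ash layer, the chalk bed, the coal seam, and the siltstone — 4 in all.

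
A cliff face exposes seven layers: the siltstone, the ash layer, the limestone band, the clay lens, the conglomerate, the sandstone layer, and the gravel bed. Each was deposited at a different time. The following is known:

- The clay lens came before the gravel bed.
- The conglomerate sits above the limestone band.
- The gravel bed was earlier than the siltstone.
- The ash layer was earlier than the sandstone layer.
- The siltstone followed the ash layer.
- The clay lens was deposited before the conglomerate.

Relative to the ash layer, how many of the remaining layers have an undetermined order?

Forced after the ash layer: the sandstone layer and the siltstone.
That leaves the clay lens, the conglomerate, the gravel bed, and the limestone band with no forced order relative to the ash layer — 4.

4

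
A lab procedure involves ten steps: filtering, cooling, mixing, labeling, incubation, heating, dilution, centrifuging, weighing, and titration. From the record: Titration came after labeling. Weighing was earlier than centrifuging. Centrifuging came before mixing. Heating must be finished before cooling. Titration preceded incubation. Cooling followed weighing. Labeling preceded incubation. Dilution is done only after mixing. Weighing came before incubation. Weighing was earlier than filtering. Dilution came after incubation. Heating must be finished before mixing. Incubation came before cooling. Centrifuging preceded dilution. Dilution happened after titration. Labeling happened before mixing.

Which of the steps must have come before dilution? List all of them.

centrifuging, heating, incubation, labeling, mixing, titration, weighing

Directly stated before dilution: centrifuging, incubation, mixing, and titration.
Heating reaches dilution via heating → mixing → dilution.
Labeling reaches dilution via labeling → incubation → dilution.
Weighing reaches dilution via weighing → centrifuging → dilution.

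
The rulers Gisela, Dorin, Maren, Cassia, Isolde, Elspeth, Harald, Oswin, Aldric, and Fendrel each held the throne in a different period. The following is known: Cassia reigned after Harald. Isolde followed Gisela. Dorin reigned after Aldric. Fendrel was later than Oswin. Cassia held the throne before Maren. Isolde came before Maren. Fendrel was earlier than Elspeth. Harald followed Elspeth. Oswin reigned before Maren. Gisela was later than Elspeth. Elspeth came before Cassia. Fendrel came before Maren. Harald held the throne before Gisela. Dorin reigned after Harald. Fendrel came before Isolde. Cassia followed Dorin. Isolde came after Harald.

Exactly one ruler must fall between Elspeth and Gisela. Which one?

Tracing the constraints gives Elspeth → Harald → Gisela, so Harald sits after Elspeth and before Gisela.
No other ruler is forced both after Elspeth and before Gisela.

Harald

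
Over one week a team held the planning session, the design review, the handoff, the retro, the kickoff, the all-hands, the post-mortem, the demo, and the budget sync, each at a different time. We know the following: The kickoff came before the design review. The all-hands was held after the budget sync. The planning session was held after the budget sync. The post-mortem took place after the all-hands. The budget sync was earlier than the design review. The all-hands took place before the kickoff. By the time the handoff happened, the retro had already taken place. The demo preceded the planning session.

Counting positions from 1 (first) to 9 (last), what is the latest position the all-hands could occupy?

The all-hands must come before the design review, the kickoff, and the post-mortem — 3 meetings forced after it.
Everything else can be placed before the all-hands in some valid order, so the all-hands can sit as late as position 9 − 3 = 6.

6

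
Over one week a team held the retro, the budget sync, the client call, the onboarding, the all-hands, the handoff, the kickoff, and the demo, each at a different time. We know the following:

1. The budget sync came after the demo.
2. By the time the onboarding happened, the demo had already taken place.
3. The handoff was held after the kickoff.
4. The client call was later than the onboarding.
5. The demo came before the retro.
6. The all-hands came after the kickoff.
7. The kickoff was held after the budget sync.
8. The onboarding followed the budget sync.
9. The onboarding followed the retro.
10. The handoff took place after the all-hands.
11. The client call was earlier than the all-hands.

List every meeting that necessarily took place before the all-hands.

Directly stated before the all-hands: the client call and the kickoff.
The budget sync reaches the all-hands via the budget sync → the kickoff → the all-hands.
The demo reaches the all-hands via the demo → the onboarding → the client call → the all-hands.
The onboarding reaches the all-hands via the onboarding → the client call → the all-hands.
Likewise the retro reaches the all-hands by chaining the stated constraints.

the budget sync, the client call, the demo, the kickoff, the onboarding, the retro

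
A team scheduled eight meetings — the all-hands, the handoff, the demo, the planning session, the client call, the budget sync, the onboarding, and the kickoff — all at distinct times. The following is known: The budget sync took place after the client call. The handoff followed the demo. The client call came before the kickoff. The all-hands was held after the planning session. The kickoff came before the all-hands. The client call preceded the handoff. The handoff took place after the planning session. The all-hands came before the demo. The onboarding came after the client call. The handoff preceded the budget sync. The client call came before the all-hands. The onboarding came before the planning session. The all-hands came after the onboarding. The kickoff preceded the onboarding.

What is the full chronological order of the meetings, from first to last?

the client call, the kickoff, the onboarding, the planning session, the all-hands, the demo, the handoff, the budget sync

The constraints fix every adjacent pair, so only one ordering works:
the client call → the kickoff → the onboarding → the planning session → the all-hands → the demo → the handoff → the budget sync.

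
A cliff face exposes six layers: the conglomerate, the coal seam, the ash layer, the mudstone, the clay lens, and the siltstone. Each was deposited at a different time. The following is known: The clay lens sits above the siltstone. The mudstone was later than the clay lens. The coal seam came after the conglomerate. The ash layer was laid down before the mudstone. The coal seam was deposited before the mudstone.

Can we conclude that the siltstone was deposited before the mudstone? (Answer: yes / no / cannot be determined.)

Chain the constraints: the siltstone → the clay lens → the mudstone. Each link is directly stated, so the siltstone comes before the mudstone.

yes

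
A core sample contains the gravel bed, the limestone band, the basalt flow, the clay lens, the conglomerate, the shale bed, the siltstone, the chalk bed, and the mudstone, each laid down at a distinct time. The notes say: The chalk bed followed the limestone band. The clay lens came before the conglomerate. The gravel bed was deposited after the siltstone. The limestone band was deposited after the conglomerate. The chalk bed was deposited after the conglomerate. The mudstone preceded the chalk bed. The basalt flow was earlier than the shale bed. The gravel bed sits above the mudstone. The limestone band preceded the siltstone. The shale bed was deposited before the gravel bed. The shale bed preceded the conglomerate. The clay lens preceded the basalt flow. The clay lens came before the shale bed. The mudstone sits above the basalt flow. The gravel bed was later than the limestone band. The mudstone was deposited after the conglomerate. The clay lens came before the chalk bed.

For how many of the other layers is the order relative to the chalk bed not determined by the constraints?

Forced before the chalk bed: the basalt flow, the clay lens, the conglomerate, the limestone band, the mudstone, and the shale bed.
That leaves the gravel bed and the siltstone with no forced order relative to the chalk bed — 2.

2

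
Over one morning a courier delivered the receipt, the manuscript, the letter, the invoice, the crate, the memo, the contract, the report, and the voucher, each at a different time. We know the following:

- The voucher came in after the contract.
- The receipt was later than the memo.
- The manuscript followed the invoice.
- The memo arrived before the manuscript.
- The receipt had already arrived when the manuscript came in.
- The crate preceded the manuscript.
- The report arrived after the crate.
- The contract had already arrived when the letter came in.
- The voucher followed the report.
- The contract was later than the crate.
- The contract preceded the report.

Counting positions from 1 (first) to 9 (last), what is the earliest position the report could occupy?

The contract and the crate must both come before the report — 2 forced predecessors.
Nothing else is forced ahead of the report, so its earliest slot is position 2 + 1 = 3.

3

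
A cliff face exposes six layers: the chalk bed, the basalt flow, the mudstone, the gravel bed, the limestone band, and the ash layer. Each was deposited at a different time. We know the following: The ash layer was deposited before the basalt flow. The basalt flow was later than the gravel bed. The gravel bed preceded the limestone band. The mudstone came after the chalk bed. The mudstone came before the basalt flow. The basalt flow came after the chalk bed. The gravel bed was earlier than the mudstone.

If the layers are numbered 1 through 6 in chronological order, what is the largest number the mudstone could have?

5

The mudstone must come before the basalt flow — 1 layer forced after it.
Everything else can be placed before the mudstone in some valid order, so the mudstone can sit as late as position 6 − 1 = 5.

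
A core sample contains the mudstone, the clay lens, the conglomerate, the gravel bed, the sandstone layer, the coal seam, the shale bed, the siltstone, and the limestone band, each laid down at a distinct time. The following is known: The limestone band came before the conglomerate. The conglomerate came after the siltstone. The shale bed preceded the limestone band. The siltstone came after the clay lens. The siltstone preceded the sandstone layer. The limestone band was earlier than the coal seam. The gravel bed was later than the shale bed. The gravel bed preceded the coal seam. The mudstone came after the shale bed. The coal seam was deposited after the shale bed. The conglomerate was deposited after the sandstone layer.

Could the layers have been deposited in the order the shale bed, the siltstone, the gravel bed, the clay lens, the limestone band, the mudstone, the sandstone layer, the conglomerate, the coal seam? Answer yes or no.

The constraints require the clay lens before the siltstone, but in the proposed sequence the siltstone appears ahead of the clay lens. That one violation is enough.

no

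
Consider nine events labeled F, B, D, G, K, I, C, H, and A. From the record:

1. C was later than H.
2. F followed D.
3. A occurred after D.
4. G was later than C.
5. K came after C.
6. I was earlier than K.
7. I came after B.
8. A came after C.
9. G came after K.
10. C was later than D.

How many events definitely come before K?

5

Directly stated before K: C and I.
B reaches K via B → I → K.
D reaches K via D → C → K.
H reaches K via H → C → K.
No chain forces A (or any of the others) ahead of K.
That's B, C, D, H, and I — 5 in all.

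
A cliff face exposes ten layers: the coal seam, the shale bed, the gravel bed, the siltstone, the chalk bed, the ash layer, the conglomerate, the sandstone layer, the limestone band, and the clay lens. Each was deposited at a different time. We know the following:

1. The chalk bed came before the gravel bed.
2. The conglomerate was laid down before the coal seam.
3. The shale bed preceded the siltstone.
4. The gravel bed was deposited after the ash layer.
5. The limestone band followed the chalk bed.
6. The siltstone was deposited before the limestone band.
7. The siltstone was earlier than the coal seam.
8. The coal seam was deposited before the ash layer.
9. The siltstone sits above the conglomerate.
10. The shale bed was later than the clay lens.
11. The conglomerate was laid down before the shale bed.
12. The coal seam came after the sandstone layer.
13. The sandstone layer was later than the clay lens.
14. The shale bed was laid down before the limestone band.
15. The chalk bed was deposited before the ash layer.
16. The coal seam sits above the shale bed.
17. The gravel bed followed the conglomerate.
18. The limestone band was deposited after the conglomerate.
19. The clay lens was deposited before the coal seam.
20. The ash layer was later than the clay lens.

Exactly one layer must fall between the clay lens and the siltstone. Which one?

Tracing the constraints gives the clay lens → the shale bed → the siltstone, so the shale bed sits after the clay lens and before the siltstone.
No other layer is forced both after the clay lens and before the siltstone.

the shale bed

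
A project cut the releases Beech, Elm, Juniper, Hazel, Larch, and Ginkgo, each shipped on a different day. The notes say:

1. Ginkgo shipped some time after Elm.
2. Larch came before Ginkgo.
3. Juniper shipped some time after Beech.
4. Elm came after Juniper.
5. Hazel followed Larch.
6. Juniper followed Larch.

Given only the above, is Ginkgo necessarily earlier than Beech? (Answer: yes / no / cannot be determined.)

no

Tracing the constraints gives Beech → Juniper → Elm → Ginkgo, so Beech must come before Ginkgo.
That means Ginkgo cannot be before Beech.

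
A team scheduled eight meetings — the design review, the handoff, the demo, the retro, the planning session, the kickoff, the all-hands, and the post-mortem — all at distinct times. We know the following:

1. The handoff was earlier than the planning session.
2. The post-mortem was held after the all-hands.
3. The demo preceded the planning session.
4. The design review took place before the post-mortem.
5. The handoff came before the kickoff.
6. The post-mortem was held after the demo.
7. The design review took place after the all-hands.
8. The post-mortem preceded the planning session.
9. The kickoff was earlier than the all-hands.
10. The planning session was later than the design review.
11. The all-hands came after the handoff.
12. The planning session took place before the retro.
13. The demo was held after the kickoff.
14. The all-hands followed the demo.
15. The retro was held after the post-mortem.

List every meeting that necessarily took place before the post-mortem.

the all-hands, the demo, the design review, the handoff, the kickoff

Directly stated before the post-mortem: the all-hands, the demo, and the design review.
The handoff reaches the post-mortem via the handoff → the all-hands → the post-mortem.
The kickoff reaches the post-mortem via the kickoff → the all-hands → the post-mortem.
No chain forces the retro (or any of the others) ahead of the post-mortem.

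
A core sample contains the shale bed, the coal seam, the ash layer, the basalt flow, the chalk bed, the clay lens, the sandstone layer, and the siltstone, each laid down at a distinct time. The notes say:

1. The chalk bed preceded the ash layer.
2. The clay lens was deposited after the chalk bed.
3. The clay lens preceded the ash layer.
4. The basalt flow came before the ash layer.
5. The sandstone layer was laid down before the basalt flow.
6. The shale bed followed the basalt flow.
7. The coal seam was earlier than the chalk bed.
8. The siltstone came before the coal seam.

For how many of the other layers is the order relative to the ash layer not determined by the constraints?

Forced before the ash layer: the basalt flow, the chalk bed, the clay lens, the coal seam, the sandstone layer, and the siltstone.
That leaves the shale bed with no forced order relative to the ash layer — 1.

1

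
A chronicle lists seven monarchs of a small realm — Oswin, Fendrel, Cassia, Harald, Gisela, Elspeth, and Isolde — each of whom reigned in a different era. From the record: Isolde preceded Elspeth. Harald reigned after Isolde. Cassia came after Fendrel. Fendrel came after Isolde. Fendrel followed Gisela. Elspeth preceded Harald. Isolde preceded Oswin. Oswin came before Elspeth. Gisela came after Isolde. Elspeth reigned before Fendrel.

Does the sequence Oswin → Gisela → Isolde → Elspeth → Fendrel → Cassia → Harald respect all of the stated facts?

no

The constraints require Isolde before Oswin, but in the proposed sequence Oswin appears ahead of Isolde. That one violation is enough.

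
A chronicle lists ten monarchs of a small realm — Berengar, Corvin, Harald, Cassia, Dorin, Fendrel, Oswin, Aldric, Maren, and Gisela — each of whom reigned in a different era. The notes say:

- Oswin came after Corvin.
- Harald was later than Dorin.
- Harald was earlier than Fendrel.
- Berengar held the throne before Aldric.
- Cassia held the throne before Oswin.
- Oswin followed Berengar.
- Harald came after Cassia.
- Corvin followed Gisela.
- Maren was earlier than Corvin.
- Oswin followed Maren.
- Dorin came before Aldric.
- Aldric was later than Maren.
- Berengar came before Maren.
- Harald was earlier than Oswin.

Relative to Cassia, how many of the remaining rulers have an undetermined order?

6

Forced after Cassia: Fendrel, Harald, and Oswin.
That leaves Aldric, Berengar, Corvin, Dorin, Gisela, and Maren with no forced order relative to Cassia — 6.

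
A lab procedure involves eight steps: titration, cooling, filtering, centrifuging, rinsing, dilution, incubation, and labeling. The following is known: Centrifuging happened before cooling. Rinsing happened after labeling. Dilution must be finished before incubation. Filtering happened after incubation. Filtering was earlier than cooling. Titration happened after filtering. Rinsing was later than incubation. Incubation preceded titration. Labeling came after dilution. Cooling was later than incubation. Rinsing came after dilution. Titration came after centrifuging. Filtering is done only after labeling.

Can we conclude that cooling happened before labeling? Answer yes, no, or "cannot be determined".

no

Tracing the constraints gives labeling → filtering → cooling, so labeling must come before cooling.
That means cooling cannot be before labeling.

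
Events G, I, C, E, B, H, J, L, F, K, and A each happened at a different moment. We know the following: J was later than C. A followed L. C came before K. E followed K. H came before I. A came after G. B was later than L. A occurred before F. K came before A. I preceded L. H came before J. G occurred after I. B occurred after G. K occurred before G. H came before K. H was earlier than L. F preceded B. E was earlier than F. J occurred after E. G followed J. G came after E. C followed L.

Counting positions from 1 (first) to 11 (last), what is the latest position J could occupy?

J must come before A, B, F, and G — 4 events forced after it.
Everything else can be placed before J in some valid order, so J can sit as late as position 11 − 4 = 7.

7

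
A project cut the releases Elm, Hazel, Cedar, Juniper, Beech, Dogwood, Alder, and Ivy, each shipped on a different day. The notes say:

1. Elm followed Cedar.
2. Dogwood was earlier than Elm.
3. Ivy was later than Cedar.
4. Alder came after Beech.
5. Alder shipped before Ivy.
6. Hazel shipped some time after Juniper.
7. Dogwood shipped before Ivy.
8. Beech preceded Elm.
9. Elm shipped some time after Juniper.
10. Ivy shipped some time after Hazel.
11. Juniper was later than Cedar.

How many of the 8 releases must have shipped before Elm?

Directly stated before Elm: Beech, Cedar, Dogwood, and Juniper.
That's Beech, Cedar, Dogwood, and Juniper — 4 in all.

4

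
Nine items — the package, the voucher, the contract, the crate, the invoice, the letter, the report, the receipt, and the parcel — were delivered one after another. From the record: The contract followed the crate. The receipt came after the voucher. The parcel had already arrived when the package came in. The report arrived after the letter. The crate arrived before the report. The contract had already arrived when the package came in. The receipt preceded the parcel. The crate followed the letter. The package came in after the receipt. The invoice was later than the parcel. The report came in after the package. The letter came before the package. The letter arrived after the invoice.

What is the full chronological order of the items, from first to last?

the voucher, the receipt, the parcel, the invoice, the letter, the crate, the contract, the package, the report

The constraints fix every adjacent pair, so only one ordering works:
the voucher → the receipt → the parcel → the invoice → the letter → the crate → the contract → the package → the report.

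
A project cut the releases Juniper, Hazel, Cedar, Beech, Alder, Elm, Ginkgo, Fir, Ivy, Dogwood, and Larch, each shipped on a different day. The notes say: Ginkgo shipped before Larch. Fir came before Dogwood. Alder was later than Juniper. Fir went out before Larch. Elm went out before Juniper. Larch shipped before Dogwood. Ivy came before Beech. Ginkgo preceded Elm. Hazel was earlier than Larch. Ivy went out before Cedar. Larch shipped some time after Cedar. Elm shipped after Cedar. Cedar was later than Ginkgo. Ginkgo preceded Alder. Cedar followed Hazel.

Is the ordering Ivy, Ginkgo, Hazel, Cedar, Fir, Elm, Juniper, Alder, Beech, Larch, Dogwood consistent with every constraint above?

Check each stated constraint against the proposed order — e.g. Ivy is ahead of Beech; Ginkgo is ahead of Larch. Every pair is in the required order; nothing is violated.

yes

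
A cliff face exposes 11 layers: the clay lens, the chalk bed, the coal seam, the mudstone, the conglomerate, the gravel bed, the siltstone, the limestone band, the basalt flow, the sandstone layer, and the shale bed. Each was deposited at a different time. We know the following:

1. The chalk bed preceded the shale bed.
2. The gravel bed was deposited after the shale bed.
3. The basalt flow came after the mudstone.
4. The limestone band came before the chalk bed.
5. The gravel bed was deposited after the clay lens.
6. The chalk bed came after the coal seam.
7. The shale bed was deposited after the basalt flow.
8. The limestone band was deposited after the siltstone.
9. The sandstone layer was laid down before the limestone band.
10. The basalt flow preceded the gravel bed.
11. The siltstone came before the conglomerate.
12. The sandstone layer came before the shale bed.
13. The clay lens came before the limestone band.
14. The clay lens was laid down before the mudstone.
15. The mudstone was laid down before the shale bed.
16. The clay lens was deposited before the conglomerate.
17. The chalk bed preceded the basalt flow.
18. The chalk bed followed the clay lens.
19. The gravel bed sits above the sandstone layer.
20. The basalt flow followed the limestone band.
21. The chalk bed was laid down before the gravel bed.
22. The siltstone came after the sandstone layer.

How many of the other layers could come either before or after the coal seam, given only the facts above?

Forced after the coal seam: the basalt flow, the chalk bed, the gravel bed, and the shale bed.
That leaves the clay lens, the conglomerate, the limestone band, the mudstone, the sandstone layer, and the siltstone with no forced order relative to the coal seam — 6.

6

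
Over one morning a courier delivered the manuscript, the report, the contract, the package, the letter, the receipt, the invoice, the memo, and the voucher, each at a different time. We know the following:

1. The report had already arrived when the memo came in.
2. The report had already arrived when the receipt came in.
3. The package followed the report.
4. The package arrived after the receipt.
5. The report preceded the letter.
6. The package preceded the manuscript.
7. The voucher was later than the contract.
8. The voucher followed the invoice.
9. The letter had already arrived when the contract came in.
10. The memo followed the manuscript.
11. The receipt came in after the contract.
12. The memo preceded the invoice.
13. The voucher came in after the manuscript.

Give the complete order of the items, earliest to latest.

The constraints fix every adjacent pair, so only one ordering works:
the report → the letter → the contract → the receipt → the package → the manuscript → the memo → the invoice → the voucher.

the report, the letter, the contract, the receipt, the package, the manuscript, the memo, the invoice, the voucher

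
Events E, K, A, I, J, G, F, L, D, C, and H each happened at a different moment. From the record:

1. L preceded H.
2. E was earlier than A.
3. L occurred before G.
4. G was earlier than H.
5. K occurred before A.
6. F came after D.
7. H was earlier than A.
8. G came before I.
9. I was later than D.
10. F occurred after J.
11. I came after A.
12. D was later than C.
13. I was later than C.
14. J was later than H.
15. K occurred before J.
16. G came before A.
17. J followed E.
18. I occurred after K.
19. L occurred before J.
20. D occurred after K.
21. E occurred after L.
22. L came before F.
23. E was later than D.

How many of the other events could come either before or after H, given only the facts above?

4

Forced before H: G and L; forced after H: A, F, I, and J.
That leaves C, D, E, and K with no forced order relative to H — 4.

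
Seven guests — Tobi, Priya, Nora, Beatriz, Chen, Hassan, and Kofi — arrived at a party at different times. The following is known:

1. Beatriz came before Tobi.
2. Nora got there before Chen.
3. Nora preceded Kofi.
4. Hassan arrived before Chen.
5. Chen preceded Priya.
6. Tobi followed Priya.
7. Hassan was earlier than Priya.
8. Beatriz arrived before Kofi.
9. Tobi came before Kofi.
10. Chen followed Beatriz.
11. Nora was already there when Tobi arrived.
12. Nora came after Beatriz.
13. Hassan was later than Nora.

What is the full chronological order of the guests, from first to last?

The constraints fix every adjacent pair, so only one ordering works:
Beatriz → Nora → Hassan → Chen → Priya → Tobi → Kofi.

Beatriz, Nora, Hassan, Chen, Priya, Tobi, Kofi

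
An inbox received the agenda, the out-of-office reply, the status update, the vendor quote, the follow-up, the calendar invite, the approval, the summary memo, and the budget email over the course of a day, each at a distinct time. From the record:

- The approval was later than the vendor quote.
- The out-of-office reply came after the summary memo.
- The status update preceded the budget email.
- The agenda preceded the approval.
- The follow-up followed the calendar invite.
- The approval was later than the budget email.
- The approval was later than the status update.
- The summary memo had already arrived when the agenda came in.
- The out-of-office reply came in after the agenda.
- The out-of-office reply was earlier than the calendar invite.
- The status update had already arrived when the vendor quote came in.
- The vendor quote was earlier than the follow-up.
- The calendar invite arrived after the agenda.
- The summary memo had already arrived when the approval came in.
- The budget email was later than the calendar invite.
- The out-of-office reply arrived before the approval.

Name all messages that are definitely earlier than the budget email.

Directly stated before the budget email: the calendar invite and the status update.
The agenda reaches the budget email via the agenda → the calendar invite → the budget email.
The out-of-office reply reaches the budget email via the out-of-office reply → the calendar invite → the budget email.
The summary memo reaches the budget email via the summary memo → the out-of-office reply → the calendar invite → the budget email.
No chain forces the vendor quote (or any of the others) ahead of the budget email.

the agenda, the calendar invite, the out-of-office reply, the status update, the summary memo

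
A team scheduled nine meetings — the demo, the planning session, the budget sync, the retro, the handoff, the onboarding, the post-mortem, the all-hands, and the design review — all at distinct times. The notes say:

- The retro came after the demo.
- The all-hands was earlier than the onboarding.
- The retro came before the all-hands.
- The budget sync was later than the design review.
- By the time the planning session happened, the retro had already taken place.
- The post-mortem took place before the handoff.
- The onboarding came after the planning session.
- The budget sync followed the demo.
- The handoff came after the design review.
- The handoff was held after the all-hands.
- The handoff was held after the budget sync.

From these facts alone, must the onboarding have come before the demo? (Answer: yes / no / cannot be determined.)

no

Tracing the constraints gives the demo → the retro → the all-hands → the onboarding, so the demo must come before the onboarding.
That means the onboarding cannot be before the demo.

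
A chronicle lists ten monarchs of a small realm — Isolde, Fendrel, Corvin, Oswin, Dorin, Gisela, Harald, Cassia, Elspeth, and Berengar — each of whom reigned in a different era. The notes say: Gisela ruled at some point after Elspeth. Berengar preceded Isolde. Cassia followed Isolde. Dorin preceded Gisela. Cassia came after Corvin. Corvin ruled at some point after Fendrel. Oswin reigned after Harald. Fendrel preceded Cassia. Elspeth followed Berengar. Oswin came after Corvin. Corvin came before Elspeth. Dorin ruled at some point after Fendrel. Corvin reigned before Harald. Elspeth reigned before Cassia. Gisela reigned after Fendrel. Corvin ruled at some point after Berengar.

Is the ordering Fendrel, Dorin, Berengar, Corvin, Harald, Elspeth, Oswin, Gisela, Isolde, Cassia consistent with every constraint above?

yes

Check each stated constraint against the proposed order — e.g. Fendrel is ahead of Gisela; Fendrel is ahead of Cassia. Every pair is in the required order; nothing is violated.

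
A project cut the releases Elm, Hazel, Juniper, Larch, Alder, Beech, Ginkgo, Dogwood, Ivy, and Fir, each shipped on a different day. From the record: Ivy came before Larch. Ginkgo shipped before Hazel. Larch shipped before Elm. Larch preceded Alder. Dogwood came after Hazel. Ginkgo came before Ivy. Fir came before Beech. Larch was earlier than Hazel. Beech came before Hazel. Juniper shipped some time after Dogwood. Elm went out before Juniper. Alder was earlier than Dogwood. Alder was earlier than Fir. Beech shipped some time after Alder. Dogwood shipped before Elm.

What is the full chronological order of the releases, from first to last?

Ginkgo, Ivy, Larch, Alder, Fir, Beech, Hazel, Dogwood, Elm, Juniper

The constraints fix every adjacent pair, so only one ordering works:
Ginkgo → Ivy → Larch → Alder → Fir → Beech → Hazel → Dogwood → Elm → Juniper.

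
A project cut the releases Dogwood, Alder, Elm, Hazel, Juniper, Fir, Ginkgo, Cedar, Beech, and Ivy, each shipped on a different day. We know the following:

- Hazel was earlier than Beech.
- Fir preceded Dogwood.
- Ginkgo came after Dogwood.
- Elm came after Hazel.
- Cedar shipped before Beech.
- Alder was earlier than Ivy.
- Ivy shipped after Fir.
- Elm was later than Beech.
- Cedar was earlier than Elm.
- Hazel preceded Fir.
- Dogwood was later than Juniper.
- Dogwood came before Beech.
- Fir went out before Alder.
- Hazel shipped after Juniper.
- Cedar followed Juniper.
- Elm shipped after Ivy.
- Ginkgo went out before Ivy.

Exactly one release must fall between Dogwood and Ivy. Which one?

Ginkgo

Tracing the constraints gives Dogwood → Ginkgo → Ivy, so Ginkgo sits after Dogwood and before Ivy.
No other release is forced both after Dogwood and before Ivy.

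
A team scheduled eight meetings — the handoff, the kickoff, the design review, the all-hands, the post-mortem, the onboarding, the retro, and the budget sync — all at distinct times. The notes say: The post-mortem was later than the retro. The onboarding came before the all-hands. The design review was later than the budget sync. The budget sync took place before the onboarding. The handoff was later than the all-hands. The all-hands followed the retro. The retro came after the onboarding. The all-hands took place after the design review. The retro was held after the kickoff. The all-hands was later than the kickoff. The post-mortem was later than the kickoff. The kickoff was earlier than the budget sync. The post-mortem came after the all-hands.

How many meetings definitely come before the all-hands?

Directly stated before the all-hands: the design review, the kickoff, the onboarding, and the retro.
The budget sync reaches the all-hands via the budget sync → the design review → the all-hands.
That's the budget sync, the design review, the kickoff, the onboarding, and the retro — 5 in all.

5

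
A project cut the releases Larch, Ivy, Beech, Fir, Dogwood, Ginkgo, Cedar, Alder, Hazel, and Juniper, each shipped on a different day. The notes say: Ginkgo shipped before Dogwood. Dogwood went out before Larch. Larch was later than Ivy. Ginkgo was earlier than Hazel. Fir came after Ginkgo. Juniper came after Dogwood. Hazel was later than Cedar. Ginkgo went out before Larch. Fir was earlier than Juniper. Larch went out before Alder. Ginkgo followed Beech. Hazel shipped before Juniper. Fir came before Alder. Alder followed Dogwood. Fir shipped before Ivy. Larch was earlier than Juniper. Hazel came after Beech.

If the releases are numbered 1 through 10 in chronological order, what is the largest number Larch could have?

8

Larch must come before Alder and Juniper — 2 releases forced after it.
Everything else can be placed before Larch in some valid order, so Larch can sit as late as position 10 − 2 = 8.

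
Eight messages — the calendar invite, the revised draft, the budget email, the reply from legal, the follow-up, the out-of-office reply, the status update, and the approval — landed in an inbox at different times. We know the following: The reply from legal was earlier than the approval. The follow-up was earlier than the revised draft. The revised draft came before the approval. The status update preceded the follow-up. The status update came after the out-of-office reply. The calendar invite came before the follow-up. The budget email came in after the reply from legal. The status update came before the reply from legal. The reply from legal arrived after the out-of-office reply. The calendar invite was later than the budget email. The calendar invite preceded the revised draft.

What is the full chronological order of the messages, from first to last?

The constraints fix every adjacent pair, so only one ordering works:
the out-of-office reply → the status update → the reply from legal → the budget email → the calendar invite → the follow-up → the revised draft → the approval.

the out-of-office reply, the status update, the reply from legal, the budget email, the calendar invite, the follow-up, the revised draft, the approval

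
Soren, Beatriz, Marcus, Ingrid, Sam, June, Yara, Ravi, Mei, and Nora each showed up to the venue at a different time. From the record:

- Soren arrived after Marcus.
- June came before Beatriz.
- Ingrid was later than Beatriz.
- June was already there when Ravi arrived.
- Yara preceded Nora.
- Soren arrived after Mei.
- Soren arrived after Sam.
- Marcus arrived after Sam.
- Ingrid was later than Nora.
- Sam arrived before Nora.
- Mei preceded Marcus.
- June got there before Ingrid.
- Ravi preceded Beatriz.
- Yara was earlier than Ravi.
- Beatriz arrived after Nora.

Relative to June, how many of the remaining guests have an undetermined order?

Forced after June: Beatriz, Ingrid, and Ravi.
That leaves Marcus, Mei, Nora, Sam, Soren, and Yara with no forced order relative to June — 6.

6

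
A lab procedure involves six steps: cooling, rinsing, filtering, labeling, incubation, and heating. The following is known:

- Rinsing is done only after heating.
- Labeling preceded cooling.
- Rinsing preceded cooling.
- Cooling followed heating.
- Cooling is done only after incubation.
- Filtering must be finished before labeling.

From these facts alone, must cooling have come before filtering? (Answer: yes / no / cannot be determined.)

Tracing the constraints gives filtering → labeling → cooling, so filtering must come before cooling.
That means cooling cannot be before filtering.

no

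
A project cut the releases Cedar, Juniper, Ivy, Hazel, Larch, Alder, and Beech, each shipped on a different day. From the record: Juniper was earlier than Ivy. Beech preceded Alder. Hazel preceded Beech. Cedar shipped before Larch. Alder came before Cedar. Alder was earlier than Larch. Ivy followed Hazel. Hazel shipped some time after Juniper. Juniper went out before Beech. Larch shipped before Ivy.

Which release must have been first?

Juniper

Juniper has a chain of constraints placing it before every other release, so Juniper must be first.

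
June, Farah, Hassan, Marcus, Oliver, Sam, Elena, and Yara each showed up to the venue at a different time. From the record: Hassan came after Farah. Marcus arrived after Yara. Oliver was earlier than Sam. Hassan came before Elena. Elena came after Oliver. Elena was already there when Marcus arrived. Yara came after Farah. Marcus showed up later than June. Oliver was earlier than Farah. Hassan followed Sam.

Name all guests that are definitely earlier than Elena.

Directly stated before Elena: Hassan and Oliver.
Farah reaches Elena via Farah → Hassan → Elena.
Sam reaches Elena via Sam → Hassan → Elena.
No chain forces Marcus (or any of the others) ahead of Elena.

Farah, Hassan, Oliver, Sam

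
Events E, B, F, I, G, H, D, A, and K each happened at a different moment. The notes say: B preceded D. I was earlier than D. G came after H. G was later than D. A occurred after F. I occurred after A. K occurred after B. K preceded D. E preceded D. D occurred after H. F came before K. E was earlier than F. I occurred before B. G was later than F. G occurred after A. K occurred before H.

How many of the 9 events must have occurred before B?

4

Directly stated before B: I.
A reaches B via A → I → B.
E reaches B via E → F → A → I → B.
F reaches B via F → A → I → B.
No chain forces G (or any of the others) ahead of B.
That's A, E, F, and I — 4 in all.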